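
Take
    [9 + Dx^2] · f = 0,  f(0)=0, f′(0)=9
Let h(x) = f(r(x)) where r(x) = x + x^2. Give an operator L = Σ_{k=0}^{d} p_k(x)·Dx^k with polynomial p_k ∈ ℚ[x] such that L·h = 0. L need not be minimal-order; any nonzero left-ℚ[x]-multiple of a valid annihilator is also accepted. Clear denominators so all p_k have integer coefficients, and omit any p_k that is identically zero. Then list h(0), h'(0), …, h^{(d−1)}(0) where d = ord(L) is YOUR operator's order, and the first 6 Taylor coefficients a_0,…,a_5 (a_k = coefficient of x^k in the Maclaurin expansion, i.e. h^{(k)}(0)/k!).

L = (9 + 54·x + 108·x^2 + 72·x^3) - 2·Dx + (1 + 2·x)·Dx^2  (order 2).
h: a_k = 0, 9, 9, -27/2, -81/2, -1377/40, …
ICs: h(0) = 0, h′(0) = 9.

f: a_k = 0, 9, 0, -27/2, 0, 243/40, …
f∘r: x↦r, Dx↦Dx/r' in L_f ⇒ L₀.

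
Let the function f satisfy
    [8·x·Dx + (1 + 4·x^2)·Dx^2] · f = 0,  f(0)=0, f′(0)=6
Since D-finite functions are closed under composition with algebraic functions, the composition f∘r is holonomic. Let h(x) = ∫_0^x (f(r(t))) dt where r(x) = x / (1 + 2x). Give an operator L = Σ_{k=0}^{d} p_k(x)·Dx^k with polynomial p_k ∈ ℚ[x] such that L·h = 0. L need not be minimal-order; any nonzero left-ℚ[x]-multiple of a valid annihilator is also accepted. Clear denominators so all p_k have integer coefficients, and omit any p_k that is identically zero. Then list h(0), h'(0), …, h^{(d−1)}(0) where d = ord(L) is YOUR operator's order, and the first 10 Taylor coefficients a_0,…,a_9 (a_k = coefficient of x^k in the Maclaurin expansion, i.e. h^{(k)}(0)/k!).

f: a_k = 0, 6, 0, -8, 0, 96/5, 0, -384/7, 0, 512/3, …
f∘r: x↦r, Dx↦Dx/r' in L_f ⇒ L₀.
h=∫h₀ ⇒ L = L₀·Dx.
L = (4 + 16·x)·Dx^2 + (1 + 4·x + 8·x^2)·Dx^3  (order 3).
h: a_k = 0, 0, 3, -4, 4, 0, -64/5, 256/7, -384/7, 0, …
ICs: h(0) = 0, h′(0) = 0, h′′(0) = 6.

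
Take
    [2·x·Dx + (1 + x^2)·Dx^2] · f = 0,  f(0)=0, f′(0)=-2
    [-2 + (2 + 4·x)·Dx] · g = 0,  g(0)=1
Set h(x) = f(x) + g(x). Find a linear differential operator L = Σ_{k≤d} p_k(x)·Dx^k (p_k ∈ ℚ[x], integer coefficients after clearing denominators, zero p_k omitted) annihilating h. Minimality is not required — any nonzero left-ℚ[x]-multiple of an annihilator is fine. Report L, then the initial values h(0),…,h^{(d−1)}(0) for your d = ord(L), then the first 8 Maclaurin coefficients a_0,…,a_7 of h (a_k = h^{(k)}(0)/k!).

f: a_k = 0, -2, 0, 2/3, 0, -2/5, 0, 2/7, …
g: a_k = 1, 1, -1/2, 1/2, -5/8, 7/8, -21/16, 33/16, …
Sum ⇒ L₀ = lclm(L_f,L_g) in ℚ(x)⟨Dx⟩.
L = (-4 - 20·x + 12·x^2 + 12·x^3)·Dx + (-10 - 16·x - 16·x^2 + 48·x^3 + 42·x^4)·Dx^2 + (-2 + 12·x^2 + 12·x^3 + 14·x^4 + 12·x^5)·Dx^3  (order 3).
h: a_k = 1, -1, -1/2, 7/6, -5/8, 19/40, -21/16, 263/112, …
ICs: h(0) = 1, h′(0) = -1, h′′(0) = -1.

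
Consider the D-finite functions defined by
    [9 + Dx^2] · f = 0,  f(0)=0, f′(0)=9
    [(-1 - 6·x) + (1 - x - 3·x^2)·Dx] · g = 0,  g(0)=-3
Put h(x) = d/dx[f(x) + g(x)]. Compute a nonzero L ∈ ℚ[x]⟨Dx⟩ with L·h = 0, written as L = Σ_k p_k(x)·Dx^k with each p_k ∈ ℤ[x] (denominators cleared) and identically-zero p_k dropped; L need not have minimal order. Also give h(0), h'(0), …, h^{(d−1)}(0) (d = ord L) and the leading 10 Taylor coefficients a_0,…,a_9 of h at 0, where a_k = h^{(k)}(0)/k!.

L = (1584 + 7614·x + 25326·x^2 + 15390·x^3 + 26730·x^4 + 13122·x^5 + 13122·x^6) + (-153 - 819·x + 918·x^2 + 2133·x^3 + 1620·x^4 + 3645·x^5 + 5103·x^6 + 4374·x^7)·Dx + (176 + 846·x + 2814·x^2 + 1710·x^3 + 2970·x^4 + 1458·x^5 + 1458·x^6)·Dx^2 + (-17 - 91·x + 102·x^2 + 237·x^3 + 180·x^4 + 405·x^5 + 567·x^6 + 486·x^7)·Dx^3  (order 3).
h: a_k = 6, -24, -207/2, -228, -4557/8, -1746, -365289/80, -12192, -140186079/4480, -80490, …
ICs: h(0) = 6, h′(0) = -24, h′′(0) = -207.

f: a_k = 0, 9, 0, -27/2, 0, 243/40, 0, -729/560, 0, 729/4480, …
g: a_k = -3, -3, -12, -21, -57, -120, -291, -651, -1524, -3477, …
L₀ := lclm(L_f,L_g); ord L₀ ≤ 2+1.
Derive L from L₀ (diff closure).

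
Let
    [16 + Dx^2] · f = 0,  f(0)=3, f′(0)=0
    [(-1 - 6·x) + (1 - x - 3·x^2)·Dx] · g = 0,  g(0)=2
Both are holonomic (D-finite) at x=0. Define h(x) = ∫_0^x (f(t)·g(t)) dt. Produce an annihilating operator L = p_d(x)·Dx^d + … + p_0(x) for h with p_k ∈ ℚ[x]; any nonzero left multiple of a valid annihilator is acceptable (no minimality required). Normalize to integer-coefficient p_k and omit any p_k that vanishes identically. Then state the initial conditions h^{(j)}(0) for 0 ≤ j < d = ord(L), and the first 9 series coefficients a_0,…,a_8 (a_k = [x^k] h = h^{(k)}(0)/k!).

f: a_k = 3, 0, -24, 0, 32, 0, -256/15, 0, 512/105, …
g: a_k = 2, 2, 8, 14, 38, 80, 194, 434, 1016, …
h₀=f·g: eliminate ⇒ L₀, order ≤ 2·1.
h=∫h₀ ⇒ L = L₀·Dx.
L = (-10 + 16·x + 48·x^2)·Dx + (2 + 12·x)·Dx^2 + (-1 + x + 3·x^2)·Dx^3  (order 3).
h: a_k = 0, 6, 3, -8, -3/2, -14/5, -16/3, -1622/105, -1531/60, …
ICs: h(0) = 0, h′(0) = 6, h′′(0) = 6.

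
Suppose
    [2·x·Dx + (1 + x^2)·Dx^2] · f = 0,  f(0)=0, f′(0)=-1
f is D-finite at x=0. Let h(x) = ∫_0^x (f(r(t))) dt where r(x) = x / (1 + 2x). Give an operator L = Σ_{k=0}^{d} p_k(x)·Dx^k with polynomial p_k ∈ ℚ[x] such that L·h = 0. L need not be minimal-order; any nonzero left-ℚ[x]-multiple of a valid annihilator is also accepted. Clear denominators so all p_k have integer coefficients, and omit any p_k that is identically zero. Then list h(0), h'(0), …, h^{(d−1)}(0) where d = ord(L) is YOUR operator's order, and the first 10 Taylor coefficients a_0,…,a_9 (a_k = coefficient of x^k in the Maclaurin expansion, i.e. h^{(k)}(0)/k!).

f: a_k = 0, -1, 0, 1/3, 0, -1/5, 0, 1/7, 0, -1/9, …
L₀ from L_f via x↦r, Dx↦r'^{-1}Dx.
h=∫h₀ ⇒ L = L₀·Dx.
L = (4 + 10·x)·Dx^2 + (1 + 4·x + 5·x^2)·Dx^3  (order 3).
h: a_k = 0, 0, -1/2, 2/3, -11/12, 6/5, -41/30, 22/21, 29/56, -14/3, …
ICs: h(0) = 0, h′(0) = 0, h′′(0) = -1.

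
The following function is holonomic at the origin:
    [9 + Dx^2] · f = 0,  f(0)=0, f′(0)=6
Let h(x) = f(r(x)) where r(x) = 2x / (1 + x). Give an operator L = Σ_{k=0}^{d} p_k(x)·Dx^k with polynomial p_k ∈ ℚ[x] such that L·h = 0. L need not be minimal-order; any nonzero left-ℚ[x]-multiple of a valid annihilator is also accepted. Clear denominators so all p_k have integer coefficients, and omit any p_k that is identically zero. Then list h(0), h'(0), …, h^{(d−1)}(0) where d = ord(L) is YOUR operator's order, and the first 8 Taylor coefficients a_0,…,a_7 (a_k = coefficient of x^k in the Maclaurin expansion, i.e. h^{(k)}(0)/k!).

f: a_k = 0, 6, 0, -9, 0, 81/20, 0, -243/280, …
Change of var in L_f (x↦r) gives L₀.
L = 36 + (2 + 6·x + 6·x^2 + 2·x^3)·Dx + (1 + 4·x + 6·x^2 + 4·x^3 + x^4)·Dx^2  (order 2).
h: a_k = 0, 12, -12, -60, 204, -1452/5, 60, 26772/35, …
ICs: h(0) = 0, h′(0) = 12.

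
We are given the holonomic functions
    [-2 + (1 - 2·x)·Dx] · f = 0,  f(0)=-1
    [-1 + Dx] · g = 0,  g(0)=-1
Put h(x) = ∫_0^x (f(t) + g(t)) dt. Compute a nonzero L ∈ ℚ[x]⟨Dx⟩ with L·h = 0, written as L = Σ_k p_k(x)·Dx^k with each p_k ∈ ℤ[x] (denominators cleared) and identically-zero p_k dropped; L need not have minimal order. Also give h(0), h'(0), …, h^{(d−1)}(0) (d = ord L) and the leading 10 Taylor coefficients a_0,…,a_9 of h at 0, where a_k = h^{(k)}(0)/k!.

f: a_k = -1, -2, -4, -8, -16, -32, -64, -128, -256, -512, …
g: a_k = -1, -1, -1/2, -1/6, -1/24, -1/120, -1/720, -1/5040, -1/40320, -1/362880, …
Weyl lclm of L_f,L_g ⇒ L₀ (ord ≤ 2).
h=∫h₀ ⇒ L = L₀·Dx.
L = (-6 - 4·x)·Dx + (7 + 4·x - 4·x^2)·Dx^2 + (-1 + 4·x^2)·Dx^3  (order 3).
h: a_k = 0, -2, -3/2, -3/2, -49/24, -77/24, -3841/720, -6583/720, -645121/40320, -10321921/362880, …
ICs: h(0) = 0, h′(0) = -2, h′′(0) = -3.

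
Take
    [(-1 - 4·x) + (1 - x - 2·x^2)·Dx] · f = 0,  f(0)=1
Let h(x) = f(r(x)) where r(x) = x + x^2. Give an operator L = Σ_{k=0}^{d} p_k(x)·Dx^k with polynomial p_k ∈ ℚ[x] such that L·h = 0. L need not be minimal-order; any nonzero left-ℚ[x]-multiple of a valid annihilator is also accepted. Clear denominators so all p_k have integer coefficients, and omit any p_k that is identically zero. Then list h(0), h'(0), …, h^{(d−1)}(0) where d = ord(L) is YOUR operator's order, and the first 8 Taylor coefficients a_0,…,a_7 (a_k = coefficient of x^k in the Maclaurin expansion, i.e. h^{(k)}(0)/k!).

f: a_k = 1, 1, 3, 5, 11, 21, 43, 85, …
h₀=f(r): pull back L_f along r ⇒ L₀.
L = (1 + 6·x + 12·x^2 + 8·x^3) + (-1 + x + 3·x^2 + 4·x^3 + 2·x^4)·Dx  (order 1).
h: a_k = 1, 1, 4, 11, 29, 80, 219, 597, …
ICs: h(0) = 1.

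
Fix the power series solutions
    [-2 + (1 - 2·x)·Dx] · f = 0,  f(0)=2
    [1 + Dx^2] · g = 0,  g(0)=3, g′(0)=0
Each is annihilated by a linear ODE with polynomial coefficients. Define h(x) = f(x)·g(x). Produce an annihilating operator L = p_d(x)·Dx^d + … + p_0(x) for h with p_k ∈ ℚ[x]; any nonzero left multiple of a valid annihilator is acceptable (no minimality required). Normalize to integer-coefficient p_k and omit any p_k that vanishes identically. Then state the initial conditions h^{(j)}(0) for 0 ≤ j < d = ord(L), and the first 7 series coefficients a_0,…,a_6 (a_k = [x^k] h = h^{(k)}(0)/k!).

L = (-1 + 2·x) + 4·Dx + (-1 + 2·x)·Dx^2  (order 2).
h: a_k = 6, 12, 21, 42, 337/4, 337/2, 40439/120, …
ICs: h(0) = 6, h′(0) = 12.

f: a_k = 2, 4, 8, 16, 32, 64, 128, …
g: a_k = 3, 0, -3/2, 0, 1/8, 0, -1/240, …
Product ⇒ symmetric product L₀, ord ≤ 2.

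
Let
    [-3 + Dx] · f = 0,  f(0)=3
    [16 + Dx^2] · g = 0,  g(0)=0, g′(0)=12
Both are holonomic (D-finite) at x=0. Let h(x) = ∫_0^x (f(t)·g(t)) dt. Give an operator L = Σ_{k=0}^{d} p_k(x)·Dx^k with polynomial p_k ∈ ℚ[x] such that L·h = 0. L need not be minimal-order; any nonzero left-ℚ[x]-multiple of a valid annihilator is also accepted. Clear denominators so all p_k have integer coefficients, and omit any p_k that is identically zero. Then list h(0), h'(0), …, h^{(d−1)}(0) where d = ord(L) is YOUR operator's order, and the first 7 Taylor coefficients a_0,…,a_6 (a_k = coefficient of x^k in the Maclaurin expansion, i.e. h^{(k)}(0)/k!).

f: a_k = 3, 9, 27/2, 27/2, 81/8, 243/40, 243/80, …
g: a_k = 0, 12, 0, -32, 0, 128/5, 0, …
Product ⇒ symmetric product L₀, ord ≤ 2.
h=∫h₀ ⇒ L = L₀·Dx.
L = 25·Dx - 6·Dx^2 + Dx^3  (order 3).
h: a_k = 0, 0, 18, 36, 33/2, -126/5, -779/20, …
ICs: h(0) = 0, h′(0) = 0, h′′(0) = 36.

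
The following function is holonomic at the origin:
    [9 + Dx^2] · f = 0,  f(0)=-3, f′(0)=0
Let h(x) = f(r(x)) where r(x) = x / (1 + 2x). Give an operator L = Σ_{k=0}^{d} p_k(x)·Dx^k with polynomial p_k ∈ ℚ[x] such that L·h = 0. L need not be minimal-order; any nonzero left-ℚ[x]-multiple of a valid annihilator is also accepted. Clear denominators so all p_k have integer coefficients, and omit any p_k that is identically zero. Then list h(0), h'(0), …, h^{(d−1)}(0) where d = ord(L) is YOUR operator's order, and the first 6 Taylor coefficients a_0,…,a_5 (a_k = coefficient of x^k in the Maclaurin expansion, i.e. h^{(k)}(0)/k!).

f: a_k = -3, 0, 27/2, 0, -81/8, 0, …
Change of var in L_f (x↦r) gives L₀.
L = 9 + (4 + 24·x + 48·x^2 + 32·x^3)·Dx + (1 + 8·x + 24·x^2 + 32·x^3 + 16·x^4)·Dx^2  (order 2).
h: a_k = -3, 0, 27/2, -54, 1215/8, -351, …
ICs: h(0) = -3, h′(0) = 0.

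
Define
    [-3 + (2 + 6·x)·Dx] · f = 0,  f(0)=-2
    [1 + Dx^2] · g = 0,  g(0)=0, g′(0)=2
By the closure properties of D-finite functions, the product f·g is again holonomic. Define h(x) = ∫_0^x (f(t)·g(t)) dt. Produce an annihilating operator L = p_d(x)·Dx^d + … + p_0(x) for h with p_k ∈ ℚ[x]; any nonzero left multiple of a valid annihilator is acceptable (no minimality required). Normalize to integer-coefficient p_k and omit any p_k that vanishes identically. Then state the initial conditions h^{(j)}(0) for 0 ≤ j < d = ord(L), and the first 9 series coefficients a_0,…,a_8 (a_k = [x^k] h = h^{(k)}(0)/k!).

f: a_k = -2, -3, 9/4, -27/8, 405/64, -1701/128, 15309/512, -72171/1024, 2814669/16384, …
g: a_k = 0, 2, 0, -1/3, 0, 1/60, 0, -1/2520, 0, …
h₀=f·g: eliminate ⇒ L₀, order ≤ 1·2.
h=∫₀ˣh₀: take L = L₀·Dx.
L = (31 + 24·x + 36·x^2)·Dx + (-12 - 36·x)·Dx^2 + (4 + 24·x + 36·x^2)·Dx^3  (order 3).
h: a_k = 0, 0, -2, -2, 31/24, -23/20, 5699/2880, -8161/2240, 4655323/645120, …
ICs: h(0) = 0, h′(0) = 0, h′′(0) = -4.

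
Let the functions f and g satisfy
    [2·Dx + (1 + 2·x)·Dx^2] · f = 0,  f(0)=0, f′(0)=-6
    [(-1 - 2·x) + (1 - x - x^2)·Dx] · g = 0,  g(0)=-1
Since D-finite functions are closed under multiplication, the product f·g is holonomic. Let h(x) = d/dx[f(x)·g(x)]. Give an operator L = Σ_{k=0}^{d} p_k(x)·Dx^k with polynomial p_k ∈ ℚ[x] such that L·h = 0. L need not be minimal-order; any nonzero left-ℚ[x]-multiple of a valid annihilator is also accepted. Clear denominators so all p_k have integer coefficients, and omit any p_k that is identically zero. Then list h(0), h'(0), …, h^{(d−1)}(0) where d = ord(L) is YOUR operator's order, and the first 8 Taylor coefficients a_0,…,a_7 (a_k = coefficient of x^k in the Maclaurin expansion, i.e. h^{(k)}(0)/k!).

L = (14 + 36·x + 36·x^2) + (1 + 16·x + 42·x^2 + 28·x^3)·Dx + (-1 - 3·x + x^2 + 8·x^3 + 4·x^4)·Dx^2  (order 2).
h: a_k = 6, 0, 42, 8, 176, 156/5, 3334/5, 1248/35, …
ICs: h(0) = 6, h′(0) = 0.

f: a_k = 0, -6, 6, -8, 12, -96/5, 32, -384/7, …
g: a_k = -1, -1, -2, -3, -5, -8, -13, -21, …
f·g: L₀ = L_f ⊗_s L_g, ord ≤ 2·1.
Differentiate: ansatz ord ≤ ord L₀ ⇒ L.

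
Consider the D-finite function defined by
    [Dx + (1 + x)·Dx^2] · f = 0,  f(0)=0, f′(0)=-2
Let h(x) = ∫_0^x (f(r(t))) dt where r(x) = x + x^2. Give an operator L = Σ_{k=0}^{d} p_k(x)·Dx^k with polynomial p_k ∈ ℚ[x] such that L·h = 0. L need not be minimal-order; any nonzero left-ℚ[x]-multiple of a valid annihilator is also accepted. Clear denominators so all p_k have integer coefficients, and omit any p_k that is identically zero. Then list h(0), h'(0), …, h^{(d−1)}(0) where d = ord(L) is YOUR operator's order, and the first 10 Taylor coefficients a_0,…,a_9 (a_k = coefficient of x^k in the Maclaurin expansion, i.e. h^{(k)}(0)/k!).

f: a_k = 0, -2, 1, -2/3, 1/2, -2/5, 1/3, -2/7, 1/4, -2/9, …
Change of var in L_f (x↦r) gives L₀.
h=∫h₀ ⇒ L = L₀·Dx.
L = (-1 + 2·x + 2·x^2)·Dx^2 + (1 + 3·x + 3·x^2 + 2·x^3)·Dx^3  (order 3).
h: a_k = 0, 0, -1, -1/3, 1/3, -1/10, -1/15, 2/21, -1/28, -1/36, …
ICs: h(0) = 0, h′(0) = 0, h′′(0) = -2.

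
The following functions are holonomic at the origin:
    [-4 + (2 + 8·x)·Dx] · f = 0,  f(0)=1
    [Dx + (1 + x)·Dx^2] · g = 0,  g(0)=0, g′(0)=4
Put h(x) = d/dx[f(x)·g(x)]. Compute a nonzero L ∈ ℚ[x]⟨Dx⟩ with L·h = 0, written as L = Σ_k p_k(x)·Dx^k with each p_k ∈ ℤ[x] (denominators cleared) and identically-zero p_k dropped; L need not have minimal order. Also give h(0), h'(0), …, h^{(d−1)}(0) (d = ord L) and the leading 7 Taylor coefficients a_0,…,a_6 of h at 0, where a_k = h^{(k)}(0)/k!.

L = (-4 + 40·x + 8·x^2) + (28 + 174·x + 264·x^2 + 64·x^3)·Dx + (5 + 47·x + 138·x^2 + 128·x^3 + 32·x^4)·Dx^2  (order 2).
h: a_k = 4, 12, -32, 260/3, -778/3, 4208/5, -43228/15, …
ICs: h(0) = 4, h′(0) = 12.

f: a_k = 1, 2, -2, 4, -10, 28, -84, …
g: a_k = 0, 4, -2, 4/3, -1, 4/5, -2/3, …
f·g: L₀ = L_f ⊗_s L_g, ord ≤ 1·2.
Differentiate: ansatz ord ≤ ord L₀ ⇒ L.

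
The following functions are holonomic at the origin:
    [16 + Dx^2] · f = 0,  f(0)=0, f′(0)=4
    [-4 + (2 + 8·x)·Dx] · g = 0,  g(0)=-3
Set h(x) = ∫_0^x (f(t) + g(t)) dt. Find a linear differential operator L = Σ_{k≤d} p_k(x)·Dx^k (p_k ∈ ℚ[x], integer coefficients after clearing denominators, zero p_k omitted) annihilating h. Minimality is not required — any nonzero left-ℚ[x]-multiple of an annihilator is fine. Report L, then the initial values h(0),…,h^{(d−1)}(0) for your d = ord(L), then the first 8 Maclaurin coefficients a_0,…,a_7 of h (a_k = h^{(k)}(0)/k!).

L = (-224 - 1024·x - 2048·x^2)·Dx + (48 + 704·x + 3072·x^2 + 4096·x^3)·Dx^2 + (-14 - 64·x - 128·x^2)·Dx^3 + (3 + 44·x + 192·x^2 + 256·x^3)·Dx^4  (order 4).
h: a_k = 0, -3, -1, 2, -17/3, 6, -566/45, 36, …
ICs: h(0) = 0, h′(0) = -3, h′′(0) = -2, h′′′(0) = 12.

f: a_k = 0, 4, 0, -32/3, 0, 128/15, 0, -1024/315, …
g: a_k = -3, -6, 6, -12, 30, -84, 252, -792, …
f+g: L₀ = lclm(L_f,L_g), ord ≤ 2+1.
h=∫h₀ ⇒ L = L₀·Dx.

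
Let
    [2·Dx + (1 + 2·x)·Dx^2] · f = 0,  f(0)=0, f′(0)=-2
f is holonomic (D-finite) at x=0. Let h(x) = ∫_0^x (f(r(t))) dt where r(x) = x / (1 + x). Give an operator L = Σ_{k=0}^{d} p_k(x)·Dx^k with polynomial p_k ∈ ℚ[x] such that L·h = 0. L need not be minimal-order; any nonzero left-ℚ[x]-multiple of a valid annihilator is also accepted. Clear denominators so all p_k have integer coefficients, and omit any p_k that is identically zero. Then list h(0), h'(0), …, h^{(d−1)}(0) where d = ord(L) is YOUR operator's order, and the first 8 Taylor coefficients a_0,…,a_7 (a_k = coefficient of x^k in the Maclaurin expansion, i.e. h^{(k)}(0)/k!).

f: a_k = 0, -2, 2, -8/3, 4, -32/5, 32/3, -128/7, …
h₀=f(r): pull back L_f along r ⇒ L₀.
Integrate: L := L₀·Dx.
L = (4 + 6·x)·Dx^2 + (1 + 4·x + 3·x^2)·Dx^3  (order 3).
h: a_k = 0, 0, -1, 4/3, -13/6, 4, -121/15, 52/3, …
ICs: h(0) = 0, h′(0) = 0, h′′(0) = -2.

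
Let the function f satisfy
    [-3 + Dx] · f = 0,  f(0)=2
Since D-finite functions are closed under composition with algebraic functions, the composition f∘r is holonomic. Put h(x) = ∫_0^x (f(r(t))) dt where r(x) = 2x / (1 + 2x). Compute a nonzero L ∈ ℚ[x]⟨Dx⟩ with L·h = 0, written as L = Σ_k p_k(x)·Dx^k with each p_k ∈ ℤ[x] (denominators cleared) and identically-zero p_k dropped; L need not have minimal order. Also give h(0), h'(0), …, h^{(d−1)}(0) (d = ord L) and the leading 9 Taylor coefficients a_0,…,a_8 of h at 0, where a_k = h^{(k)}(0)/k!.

L = -6·Dx + (1 + 4·x + 4·x^2)·Dx^2  (order 2).
h: a_k = 0, 2, 6, 4, -6, 12/5, 28/5, -552/35, 822/35, …
ICs: h(0) = 0, h′(0) = 2.

f: a_k = 2, 6, 9, 9, 27/4, 81/20, 81/40, 243/280, 729/2240, …
h₀=f(r): pull back L_f along r ⇒ L₀.
Integrate: L := L₀·Dx.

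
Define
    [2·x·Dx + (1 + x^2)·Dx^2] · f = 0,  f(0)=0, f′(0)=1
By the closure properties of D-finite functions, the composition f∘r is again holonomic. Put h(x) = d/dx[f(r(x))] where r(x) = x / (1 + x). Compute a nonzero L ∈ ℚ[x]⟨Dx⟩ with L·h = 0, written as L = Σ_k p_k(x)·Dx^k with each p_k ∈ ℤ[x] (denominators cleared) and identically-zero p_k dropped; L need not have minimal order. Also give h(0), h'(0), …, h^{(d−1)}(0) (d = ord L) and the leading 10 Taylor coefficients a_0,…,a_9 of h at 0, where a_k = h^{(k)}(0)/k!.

f: a_k = 0, 1, 0, -1/3, 0, 1/5, 0, -1/7, 0, 1/9, …
f∘r: x↦r, Dx↦Dx/r' in L_f ⇒ L₀.
Derive L from L₀ (diff closure).
L = (2 + 4·x) + (1 + 2·x + 2·x^2)·Dx  (order 1).
h: a_k = 1, -2, 2, 0, -4, 8, -8, 0, 16, -32, …
ICs: h(0) = 1.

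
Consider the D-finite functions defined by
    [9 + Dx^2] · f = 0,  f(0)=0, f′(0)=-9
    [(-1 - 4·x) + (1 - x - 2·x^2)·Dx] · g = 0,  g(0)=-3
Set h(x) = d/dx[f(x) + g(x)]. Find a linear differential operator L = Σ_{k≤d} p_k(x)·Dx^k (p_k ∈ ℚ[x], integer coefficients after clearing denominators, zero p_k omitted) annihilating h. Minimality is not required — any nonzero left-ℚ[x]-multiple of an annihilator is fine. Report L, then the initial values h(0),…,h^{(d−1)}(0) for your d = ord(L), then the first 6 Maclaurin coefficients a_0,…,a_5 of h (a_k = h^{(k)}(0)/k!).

f: a_k = 0, -9, 0, 27/2, 0, -243/40, …
g: a_k = -3, -3, -9, -15, -33, -63, …
Weyl lclm of L_f,L_g ⇒ L₀ (ord ≤ 3).
Differentiate: ansatz ord ≤ ord L₀ ⇒ L.
L = (954 + 3600·x + 8154·x^2 + 4140·x^3 + 5760·x^4 + 3888·x^5 + 2592·x^6) + (-117 - 369·x + 585·x^2 + 747·x^3 + 90·x^4 + 828·x^5 + 1512·x^6 + 864·x^7)·Dx + (106 + 400·x + 906·x^2 + 460·x^3 + 640·x^4 + 432·x^5 + 288·x^6)·Dx^2 + (-13 - 41·x + 65·x^2 + 83·x^3 + 10·x^4 + 92·x^5 + 168·x^6 + 96·x^7)·Dx^3  (order 3).
h: a_k = -12, -18, -9/2, -132, -2763/8, -774, …
ICs: h(0) = -12, h′(0) = -18, h′′(0) = -9.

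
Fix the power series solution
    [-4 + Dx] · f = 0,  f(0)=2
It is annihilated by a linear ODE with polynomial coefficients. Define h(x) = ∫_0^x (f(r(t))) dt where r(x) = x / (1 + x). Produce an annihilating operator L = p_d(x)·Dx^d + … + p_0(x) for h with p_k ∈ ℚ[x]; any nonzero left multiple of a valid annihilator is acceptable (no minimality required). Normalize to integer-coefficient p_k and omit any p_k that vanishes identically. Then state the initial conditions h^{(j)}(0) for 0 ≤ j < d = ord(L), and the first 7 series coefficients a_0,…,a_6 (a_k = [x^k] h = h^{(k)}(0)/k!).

f: a_k = 2, 8, 16, 64/3, 64/3, 256/15, 512/45, …
Substitute x→r, Dx→(1/r')Dx; clear ⇒ L₀.
h=∫h₀ ⇒ L = L₀·Dx.
L = -4·Dx + (1 + 2·x + x^2)·Dx^2  (order 2).
h: a_k = 0, 2, 4, 8/3, -2/3, -8/15, 28/45, …
ICs: h(0) = 0, h′(0) = 2.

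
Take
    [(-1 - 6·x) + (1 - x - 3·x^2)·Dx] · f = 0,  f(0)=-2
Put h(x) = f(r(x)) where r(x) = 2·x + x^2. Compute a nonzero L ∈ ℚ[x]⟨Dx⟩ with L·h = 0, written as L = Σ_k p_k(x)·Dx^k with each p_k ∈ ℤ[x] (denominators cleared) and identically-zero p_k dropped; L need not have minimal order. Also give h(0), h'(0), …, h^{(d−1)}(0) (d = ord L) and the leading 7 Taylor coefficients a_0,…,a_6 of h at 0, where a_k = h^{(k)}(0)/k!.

L = (2 + 26·x + 36·x^2 + 12·x^3) + (-1 + 2·x + 13·x^2 + 12·x^3 + 3·x^4)·Dx  (order 1).
h: a_k = -2, -4, -34, -144, -784, -3860, -19742, …
ICs: h(0) = -2.

f: a_k = -2, -2, -8, -14, -38, -80, -194, …
Change of var in L_f (x↦r) gives L₀.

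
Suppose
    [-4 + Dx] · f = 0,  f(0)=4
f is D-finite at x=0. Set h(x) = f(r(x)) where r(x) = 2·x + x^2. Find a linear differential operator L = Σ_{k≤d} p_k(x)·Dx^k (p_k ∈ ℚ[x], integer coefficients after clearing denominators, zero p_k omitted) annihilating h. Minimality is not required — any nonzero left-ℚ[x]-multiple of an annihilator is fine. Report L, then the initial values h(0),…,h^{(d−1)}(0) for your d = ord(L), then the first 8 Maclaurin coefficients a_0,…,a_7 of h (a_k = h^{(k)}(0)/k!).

L = (-8 - 8·x) + Dx  (order 1).
h: a_k = 4, 32, 144, 1408/3, 3680/3, 13568/5, 236416/45, 2868224/315, …
ICs: h(0) = 4.

f: a_k = 4, 16, 32, 128/3, 128/3, 512/15, 1024/45, 4096/315, …
Change of var in L_f (x↦r) gives L₀.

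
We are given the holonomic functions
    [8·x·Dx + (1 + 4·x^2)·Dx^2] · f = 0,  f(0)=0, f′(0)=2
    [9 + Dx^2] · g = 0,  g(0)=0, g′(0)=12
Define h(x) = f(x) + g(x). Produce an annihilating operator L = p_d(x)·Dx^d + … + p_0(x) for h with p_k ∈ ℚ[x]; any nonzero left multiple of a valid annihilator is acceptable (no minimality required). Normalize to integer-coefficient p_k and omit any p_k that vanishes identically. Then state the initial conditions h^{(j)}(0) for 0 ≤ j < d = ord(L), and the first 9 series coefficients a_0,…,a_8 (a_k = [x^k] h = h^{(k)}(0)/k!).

L = (-2808·x + 19008·x^3 + 10368·x^5)·Dx + (9 + 1548·x^2 + 7344·x^4 + 5184·x^6)·Dx^2 + (-312·x + 2112·x^3 + 1152·x^5)·Dx^3 + (1 + 172·x^2 + 816·x^4 + 576·x^6)·Dx^4  (order 4).
h: a_k = 0, 14, 0, -62/3, 0, 29/2, 0, -2803/140, 0, …
ICs: h(0) = 0, h′(0) = 14, h′′(0) = 0, h′′′(0) = -124.

f: a_k = 0, 2, 0, -8/3, 0, 32/5, 0, -128/7, 0, …
g: a_k = 0, 12, 0, -18, 0, 81/10, 0, -243/140, 0, …
h₀=f+g: left-lcm gives L₀, ord ≤ 4.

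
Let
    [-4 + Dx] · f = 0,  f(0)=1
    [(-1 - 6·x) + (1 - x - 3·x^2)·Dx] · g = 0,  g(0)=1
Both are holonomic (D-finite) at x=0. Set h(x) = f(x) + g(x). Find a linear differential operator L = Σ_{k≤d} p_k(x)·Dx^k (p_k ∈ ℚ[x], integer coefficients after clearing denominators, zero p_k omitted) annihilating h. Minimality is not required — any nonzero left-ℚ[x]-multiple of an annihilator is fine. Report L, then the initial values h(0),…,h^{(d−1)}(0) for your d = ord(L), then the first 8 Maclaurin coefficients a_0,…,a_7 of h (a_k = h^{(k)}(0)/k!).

L = (16 - 8·x + 360·x^2 + 288·x^3) + (8 - 50·x - 134·x^2 + 96·x^3 + 144·x^4)·Dx + (-3 + 13·x + 11·x^2 - 42·x^3 - 36·x^4)·Dx^2  (order 2).
h: a_k = 2, 5, 12, 53/3, 89/3, 728/15, 4621/45, 69379/315, …
ICs: h(0) = 2, h′(0) = 5.

f: a_k = 1, 4, 8, 32/3, 32/3, 128/15, 256/45, 1024/315, …
g: a_k = 1, 1, 4, 7, 19, 40, 97, 217, …
Weyl lclm of L_f,L_g ⇒ L₀ (ord ≤ 2).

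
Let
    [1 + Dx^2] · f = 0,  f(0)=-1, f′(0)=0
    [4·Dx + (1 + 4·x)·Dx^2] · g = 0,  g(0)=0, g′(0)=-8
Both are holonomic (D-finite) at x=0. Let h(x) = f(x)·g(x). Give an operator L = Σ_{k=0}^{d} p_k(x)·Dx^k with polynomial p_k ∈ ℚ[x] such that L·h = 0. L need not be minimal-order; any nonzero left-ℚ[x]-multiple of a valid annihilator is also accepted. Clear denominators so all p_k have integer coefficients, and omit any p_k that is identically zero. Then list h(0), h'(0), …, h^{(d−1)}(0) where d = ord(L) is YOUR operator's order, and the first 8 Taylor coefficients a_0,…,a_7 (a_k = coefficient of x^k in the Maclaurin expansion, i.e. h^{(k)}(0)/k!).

L = (-147 - 144·x - 224·x^2 + 256·x^3 + 256·x^4) + (-56 - 160·x + 384·x^2 + 512·x^3)·Dx + (-150 - 160·x - 192·x^2 + 512·x^3 + 512·x^4)·Dx^2 + (-56 - 160·x + 384·x^2 + 512·x^3)·Dx^3 + (-3 - 16·x + 32·x^2 + 256·x^3 + 256·x^4)·Dx^4  (order 4).
h: a_k = 0, 8, -16, 116/3, -120, 1943/5, -1302, 940403/210, …
ICs: h(0) = 0, h′(0) = 8, h′′(0) = -32, h′′′(0) = 232.

f: a_k = -1, 0, 1/2, 0, -1/24, 0, 1/720, 0, …
g: a_k = 0, -8, 16, -128/3, 128, -2048/5, 4096/3, -32768/7, …
h₀=f·g: eliminate ⇒ L₀, order ≤ 2·2.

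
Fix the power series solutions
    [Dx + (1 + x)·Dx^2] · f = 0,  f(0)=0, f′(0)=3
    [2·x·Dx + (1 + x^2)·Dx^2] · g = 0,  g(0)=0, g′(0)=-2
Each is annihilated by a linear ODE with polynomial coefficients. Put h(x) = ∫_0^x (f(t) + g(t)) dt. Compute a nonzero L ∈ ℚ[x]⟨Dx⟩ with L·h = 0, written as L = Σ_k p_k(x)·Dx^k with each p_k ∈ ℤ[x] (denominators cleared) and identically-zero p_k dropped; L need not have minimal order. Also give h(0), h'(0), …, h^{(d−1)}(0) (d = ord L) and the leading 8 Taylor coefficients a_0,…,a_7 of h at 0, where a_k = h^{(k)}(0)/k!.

L = (-2 - 6·x + 6·x^2 + 2·x^3)·Dx^2 + (-4 - 4·x + 12·x^3 + 4·x^4)·Dx^3 + (-1 + x + 2·x^2 + 2·x^3 + 3·x^4 + x^5)·Dx^4  (order 4).
h: a_k = 0, 0, 1/2, -1/2, 5/12, -3/20, 1/30, -1/14, …
ICs: h(0) = 0, h′(0) = 0, h′′(0) = 1, h′′′(0) = -3.

f: a_k = 0, 3, -3/2, 1, -3/4, 3/5, -1/2, 3/7, …
g: a_k = 0, -2, 0, 2/3, 0, -2/5, 0, 2/7, …
L₀ := lclm(L_f,L_g); ord L₀ ≤ 2+2.
∫: right-multiply L₀ by Dx.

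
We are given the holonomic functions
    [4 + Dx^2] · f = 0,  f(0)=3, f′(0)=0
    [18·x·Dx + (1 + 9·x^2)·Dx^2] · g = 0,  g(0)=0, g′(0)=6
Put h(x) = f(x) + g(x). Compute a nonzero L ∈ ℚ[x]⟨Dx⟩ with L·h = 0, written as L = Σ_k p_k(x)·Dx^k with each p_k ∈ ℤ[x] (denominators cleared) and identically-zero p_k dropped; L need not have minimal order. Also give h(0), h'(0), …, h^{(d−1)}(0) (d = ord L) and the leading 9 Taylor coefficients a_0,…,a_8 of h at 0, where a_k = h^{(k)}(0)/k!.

L = (-3744·x + 37584·x^3 + 11664·x^5)·Dx + (-28 + 864·x^2 + 10692·x^4 + 5832·x^6)·Dx^2 + (-936·x + 9396·x^3 + 2916·x^5)·Dx^3 + (-7 + 216·x^2 + 2673·x^4 + 1458·x^6)·Dx^4  (order 4).
h: a_k = 3, 6, -6, -18, 2, 486/5, -4/15, -4374/7, 2/105, …
ICs: h(0) = 3, h′(0) = 6, h′′(0) = -12, h′′′(0) = -108.

f: a_k = 3, 0, -6, 0, 2, 0, -4/15, 0, 2/105, …
g: a_k = 0, 6, 0, -18, 0, 486/5, 0, -4374/7, 0, …
f+g: L₀ = lclm(L_f,L_g), ord ≤ 2+2.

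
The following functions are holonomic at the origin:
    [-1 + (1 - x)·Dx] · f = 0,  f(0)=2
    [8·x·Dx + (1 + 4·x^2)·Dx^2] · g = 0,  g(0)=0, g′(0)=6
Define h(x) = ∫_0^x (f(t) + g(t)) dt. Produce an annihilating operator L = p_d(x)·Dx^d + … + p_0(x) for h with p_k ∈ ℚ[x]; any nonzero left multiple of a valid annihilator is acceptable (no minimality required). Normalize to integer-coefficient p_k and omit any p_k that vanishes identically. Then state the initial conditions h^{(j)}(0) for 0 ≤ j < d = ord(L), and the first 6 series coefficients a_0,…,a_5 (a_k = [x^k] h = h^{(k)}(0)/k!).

f: a_k = 2, 2, 2, 2, 2, 2, …
g: a_k = 0, 6, 0, -8, 0, 96/5, …
f+g: L₀ = lclm(L_f,L_g), ord ≤ 1+2.
Integrate: L := L₀·Dx.
L = (-8 + 32·x + 96·x^2)·Dx^2 + (7 - 8·x - 20·x^2 + 96·x^3)·Dx^3 + (-1 - 3·x - 12·x^3 + 16·x^4)·Dx^4  (order 4).
h: a_k = 0, 2, 4, 2/3, -3/2, 2/5, …
ICs: h(0) = 0, h′(0) = 2, h′′(0) = 8, h′′′(0) = 4.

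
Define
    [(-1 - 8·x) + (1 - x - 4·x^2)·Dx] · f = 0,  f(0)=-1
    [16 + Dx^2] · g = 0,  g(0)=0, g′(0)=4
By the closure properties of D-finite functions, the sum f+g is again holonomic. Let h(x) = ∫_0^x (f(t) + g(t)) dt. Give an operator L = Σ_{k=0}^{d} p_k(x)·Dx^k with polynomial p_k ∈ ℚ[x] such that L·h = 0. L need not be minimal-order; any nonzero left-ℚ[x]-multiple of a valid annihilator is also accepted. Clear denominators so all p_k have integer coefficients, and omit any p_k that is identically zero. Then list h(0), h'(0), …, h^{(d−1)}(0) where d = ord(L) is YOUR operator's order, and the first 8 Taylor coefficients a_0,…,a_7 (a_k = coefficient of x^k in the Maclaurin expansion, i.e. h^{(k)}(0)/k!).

L = (560 + 4608·x + 1664·x^2 + 6144·x^3 + 10240·x^4 + 16384·x^5)·Dx + (-208 + 272·x + 896·x^2 - 1408·x^3 - 1536·x^4 + 6144·x^5 + 8192·x^6)·Dx^2 + (35 + 288·x + 104·x^2 + 384·x^3 + 640·x^4 + 1024·x^5)·Dx^3 + (-13 + 17·x + 56·x^2 - 88·x^3 - 96·x^4 + 384·x^5 + 512·x^6)·Dx^4  (order 4).
h: a_k = 0, -1, 3/2, -5/3, -59/12, -29/5, -847/90, -181/7, …
ICs: h(0) = 0, h′(0) = -1, h′′(0) = 3, h′′′(0) = -10.

f: a_k = -1, -1, -5, -9, -29, -65, -181, -441, …
g: a_k = 0, 4, 0, -32/3, 0, 128/15, 0, -1024/315, …
L₀ := lclm(L_f,L_g); ord L₀ ≤ 1+2.
h=∫₀ˣh₀: take L = L₀·Dx.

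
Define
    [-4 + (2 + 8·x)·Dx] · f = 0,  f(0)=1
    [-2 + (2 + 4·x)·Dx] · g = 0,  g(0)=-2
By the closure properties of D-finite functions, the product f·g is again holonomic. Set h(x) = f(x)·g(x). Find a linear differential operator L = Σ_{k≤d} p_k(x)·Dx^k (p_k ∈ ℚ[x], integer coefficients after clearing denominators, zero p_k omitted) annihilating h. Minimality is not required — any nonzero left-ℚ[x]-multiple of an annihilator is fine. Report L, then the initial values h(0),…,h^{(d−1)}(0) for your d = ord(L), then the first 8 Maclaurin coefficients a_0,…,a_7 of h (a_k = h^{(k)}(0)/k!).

L = (-3 - 8·x) + (1 + 6·x + 8·x^2)·Dx  (order 1).
h: a_k = -2, -6, 1, -3, 37/4, -117/4, 757/8, -2499/8, …
ICs: h(0) = -2.

f: a_k = 1, 2, -2, 4, -10, 28, -84, 264, …
g: a_k = -2, -2, 1, -1, 5/4, -7/4, 21/8, -33/8, …
L₀ := L_f ⊗_s L_g (sym. prod.), ord ≤ 1.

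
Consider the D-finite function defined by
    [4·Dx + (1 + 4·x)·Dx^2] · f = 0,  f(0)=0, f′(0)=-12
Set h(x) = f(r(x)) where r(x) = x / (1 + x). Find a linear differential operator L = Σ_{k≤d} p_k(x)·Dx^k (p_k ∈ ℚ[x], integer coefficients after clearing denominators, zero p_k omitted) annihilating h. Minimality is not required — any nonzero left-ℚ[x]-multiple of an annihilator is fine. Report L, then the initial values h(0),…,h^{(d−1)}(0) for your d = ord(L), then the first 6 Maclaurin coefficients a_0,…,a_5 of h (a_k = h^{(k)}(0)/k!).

L = (6 + 10·x)·Dx + (1 + 6·x + 5·x^2)·Dx^2  (order 2).
h: a_k = 0, -12, 36, -124, 468, -9372/5, …
ICs: h(0) = 0, h′(0) = -12.

f: a_k = 0, -12, 24, -64, 192, -3072/5, …
h₀=f(r): pull back L_f along r ⇒ L₀.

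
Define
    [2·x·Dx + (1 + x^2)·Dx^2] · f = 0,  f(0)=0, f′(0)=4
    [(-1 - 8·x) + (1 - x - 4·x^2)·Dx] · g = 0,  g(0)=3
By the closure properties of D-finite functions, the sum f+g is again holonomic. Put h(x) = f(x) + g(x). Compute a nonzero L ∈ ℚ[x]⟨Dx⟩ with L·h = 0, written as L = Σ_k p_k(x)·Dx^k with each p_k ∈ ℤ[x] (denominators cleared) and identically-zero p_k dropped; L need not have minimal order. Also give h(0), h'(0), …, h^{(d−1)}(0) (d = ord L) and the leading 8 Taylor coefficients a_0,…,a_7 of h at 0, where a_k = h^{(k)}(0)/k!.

f: a_k = 0, 4, 0, -4/3, 0, 4/5, 0, -4/7, …
g: a_k = 3, 3, 15, 27, 87, 195, 543, 1323, …
Sum ⇒ L₀ = lclm(L_f,L_g) in ℚ(x)⟨Dx⟩.
L = (10 - 40·x - 478·x^2 - 864·x^3 - 2496·x^4 - 384·x^6)·Dx + (-28 - 246·x - 316·x^2 - 1182·x^3 - 752·x^4 - 2048·x^5 - 48·x^6 - 384·x^7)·Dx^2 + (5 + 8·x + 32·x^2 - 104·x^3 - 197·x^4 - 128·x^5 - 288·x^6 - 16·x^7 - 64·x^8)·Dx^3  (order 3).
h: a_k = 3, 7, 15, 77/3, 87, 979/5, 543, 9257/7, …
ICs: h(0) = 3, h′(0) = 7, h′′(0) = 30.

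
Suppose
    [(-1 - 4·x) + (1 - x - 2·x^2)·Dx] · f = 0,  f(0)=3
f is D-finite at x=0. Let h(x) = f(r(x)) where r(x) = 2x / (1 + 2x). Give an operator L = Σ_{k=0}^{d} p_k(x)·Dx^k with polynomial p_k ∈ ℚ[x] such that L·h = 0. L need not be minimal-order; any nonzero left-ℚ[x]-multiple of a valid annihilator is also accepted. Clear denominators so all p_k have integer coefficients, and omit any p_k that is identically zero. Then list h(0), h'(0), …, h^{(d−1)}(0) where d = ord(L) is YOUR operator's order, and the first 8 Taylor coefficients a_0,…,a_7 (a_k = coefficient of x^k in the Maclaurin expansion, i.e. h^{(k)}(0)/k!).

L = (2 + 20·x) + (-1 - 4·x + 4·x^2 + 16·x^3)·Dx  (order 1).
h: a_k = 3, 6, 24, 0, 192, -384, 2304, -7680, …
ICs: h(0) = 3.

f: a_k = 3, 3, 9, 15, 33, 63, 129, 255, …
f∘r: x↦r, Dx↦Dx/r' in L_f ⇒ L₀.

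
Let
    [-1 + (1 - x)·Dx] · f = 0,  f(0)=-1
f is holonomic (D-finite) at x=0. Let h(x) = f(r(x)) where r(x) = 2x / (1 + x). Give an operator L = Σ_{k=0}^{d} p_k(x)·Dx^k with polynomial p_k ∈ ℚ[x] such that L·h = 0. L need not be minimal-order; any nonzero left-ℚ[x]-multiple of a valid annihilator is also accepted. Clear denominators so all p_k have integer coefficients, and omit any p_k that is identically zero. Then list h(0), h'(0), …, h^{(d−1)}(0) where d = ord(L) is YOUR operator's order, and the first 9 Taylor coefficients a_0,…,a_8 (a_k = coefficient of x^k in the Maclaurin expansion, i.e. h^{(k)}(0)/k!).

L = 2 + (-1 + x^2)·Dx  (order 1).
h: a_k = -1, -2, -2, -2, -2, -2, -2, -2, -2, …
ICs: h(0) = -1.

f: a_k = -1, -1, -1, -1, -1, -1, -1, -1, -1, …
Change of var in L_f (x↦r) gives L₀.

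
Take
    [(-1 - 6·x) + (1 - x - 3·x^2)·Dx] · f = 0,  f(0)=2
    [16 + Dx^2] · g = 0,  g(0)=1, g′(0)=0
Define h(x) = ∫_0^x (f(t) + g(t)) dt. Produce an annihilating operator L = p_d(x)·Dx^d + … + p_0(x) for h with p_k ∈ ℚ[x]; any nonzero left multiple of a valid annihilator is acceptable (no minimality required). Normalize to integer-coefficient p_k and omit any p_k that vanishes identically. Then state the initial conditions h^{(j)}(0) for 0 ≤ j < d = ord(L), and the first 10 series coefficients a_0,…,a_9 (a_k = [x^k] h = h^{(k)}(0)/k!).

L = (464 + 2816·x + 416·x^2 + 2112·x^3 + 5760·x^4 + 6912·x^5)·Dx + (-192 + 304·x + 672·x^2 - 1312·x^3 - 1008·x^4 + 3456·x^5 + 3456·x^6)·Dx^2 + (29 + 176·x + 26·x^2 + 132·x^3 + 360·x^4 + 432·x^5)·Dx^3 + (-12 + 19·x + 42·x^2 - 82·x^3 - 63·x^4 + 216·x^5 + 216·x^6)·Dx^4  (order 4).
h: a_k = 0, 3, 1, 0, 7/2, 146/15, 40/3, 8474/315, 217/4, 320552/2835, …
ICs: h(0) = 0, h′(0) = 3, h′′(0) = 2, h′′′(0) = 0.

f: a_k = 2, 2, 8, 14, 38, 80, 194, 434, 1016, 2318, …
g: a_k = 1, 0, -8, 0, 32/3, 0, -256/45, 0, 512/315, 0, …
Sum ⇒ L₀ = lclm(L_f,L_g) in ℚ(x)⟨Dx⟩.
h=∫h₀ ⇒ L = L₀·Dx.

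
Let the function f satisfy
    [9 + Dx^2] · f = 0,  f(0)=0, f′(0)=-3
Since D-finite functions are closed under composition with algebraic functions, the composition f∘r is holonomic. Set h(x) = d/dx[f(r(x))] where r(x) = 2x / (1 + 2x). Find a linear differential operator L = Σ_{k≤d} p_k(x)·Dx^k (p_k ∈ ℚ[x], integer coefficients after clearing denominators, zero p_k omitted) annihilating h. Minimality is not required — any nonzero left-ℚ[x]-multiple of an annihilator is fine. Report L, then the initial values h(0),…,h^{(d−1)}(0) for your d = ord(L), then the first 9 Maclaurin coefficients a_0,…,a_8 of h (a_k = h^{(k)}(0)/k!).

f: a_k = 0, -3, 0, 9/2, 0, -81/40, 0, 243/560, 0, …
L₀ from L_f via x↦r, Dx↦r'^{-1}Dx.
Derive L from L₀ (diff closure).
L = (60 + 96·x + 96·x^2) + (12 + 72·x + 144·x^2 + 96·x^3)·Dx + (1 + 8·x + 24·x^2 + 32·x^3 + 16·x^4)·Dx^2  (order 2).
h: a_k = -6, 24, 36, -672, 3516, -12240, 154824/5, -242304/5, -1073196/35, …
ICs: h(0) = -6, h′(0) = 24.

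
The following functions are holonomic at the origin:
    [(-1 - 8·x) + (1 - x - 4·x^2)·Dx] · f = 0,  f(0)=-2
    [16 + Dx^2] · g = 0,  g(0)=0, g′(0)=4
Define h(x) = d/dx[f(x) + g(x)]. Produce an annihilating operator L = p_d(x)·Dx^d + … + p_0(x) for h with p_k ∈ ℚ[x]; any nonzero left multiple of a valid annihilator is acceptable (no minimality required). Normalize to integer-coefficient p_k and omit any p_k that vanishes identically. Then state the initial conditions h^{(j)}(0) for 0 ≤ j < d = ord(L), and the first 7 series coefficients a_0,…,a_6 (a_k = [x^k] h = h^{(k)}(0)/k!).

f: a_k = -2, -2, -10, -18, -58, -130, -362, …
g: a_k = 0, 4, 0, -32/3, 0, 128/15, 0, …
Sum ⇒ L₀ = lclm(L_f,L_g) in ℚ(x)⟨Dx⟩.
h=h₀': d/dx-closure on L₀ ⇒ L.
L = (6848 + 35072·x + 150784·x^2 + 87040·x^3 + 204800·x^4 + 147456·x^5 + 196608·x^6) + (-560 - 4048·x + 5184·x^2 + 13952·x^3 + 2560·x^4 + 18432·x^5 + 57344·x^6 + 65536·x^7)·Dx + (428 + 2192·x + 9424·x^2 + 5440·x^3 + 12800·x^4 + 9216·x^5 + 12288·x^6)·Dx^2 + (-35 - 253·x + 324·x^2 + 872·x^3 + 160·x^4 + 1152·x^5 + 3584·x^6 + 4096·x^7)·Dx^3  (order 3).
h: a_k = 2, -20, -86, -232, -1822/3, -2172, -278854/45, …
ICs: h(0) = 2, h′(0) = -20, h′′(0) = -172.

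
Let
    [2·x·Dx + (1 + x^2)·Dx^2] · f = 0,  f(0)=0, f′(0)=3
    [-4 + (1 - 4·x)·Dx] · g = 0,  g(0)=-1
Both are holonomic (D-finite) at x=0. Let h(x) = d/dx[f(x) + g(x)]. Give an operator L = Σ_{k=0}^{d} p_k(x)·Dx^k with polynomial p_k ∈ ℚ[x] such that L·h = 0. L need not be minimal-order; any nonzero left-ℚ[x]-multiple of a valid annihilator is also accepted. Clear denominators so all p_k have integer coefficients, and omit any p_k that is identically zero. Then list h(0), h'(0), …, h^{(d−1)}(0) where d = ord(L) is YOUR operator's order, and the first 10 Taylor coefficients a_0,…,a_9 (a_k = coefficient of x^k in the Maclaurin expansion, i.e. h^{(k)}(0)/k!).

L = (8 - 128·x - 24·x^2) + (-49 + 8·x - 109·x^2 - 24·x^3)·Dx + (4 - 15·x - 15·x^3 - 4·x^4)·Dx^2  (order 2).
h: a_k = -1, -32, -195, -1024, -5117, -24576, -114691, -524288, -2359293, -10485760, …
ICs: h(0) = -1, h′(0) = -32.

f: a_k = 0, 3, 0, -1, 0, 3/5, 0, -3/7, 0, 1/3, …
g: a_k = -1, -4, -16, -64, -256, -1024, -4096, -16384, -65536, -262144, …
f+g: L₀ = lclm(L_f,L_g), ord ≤ 2+1.
Derive L from L₀ (diff closure).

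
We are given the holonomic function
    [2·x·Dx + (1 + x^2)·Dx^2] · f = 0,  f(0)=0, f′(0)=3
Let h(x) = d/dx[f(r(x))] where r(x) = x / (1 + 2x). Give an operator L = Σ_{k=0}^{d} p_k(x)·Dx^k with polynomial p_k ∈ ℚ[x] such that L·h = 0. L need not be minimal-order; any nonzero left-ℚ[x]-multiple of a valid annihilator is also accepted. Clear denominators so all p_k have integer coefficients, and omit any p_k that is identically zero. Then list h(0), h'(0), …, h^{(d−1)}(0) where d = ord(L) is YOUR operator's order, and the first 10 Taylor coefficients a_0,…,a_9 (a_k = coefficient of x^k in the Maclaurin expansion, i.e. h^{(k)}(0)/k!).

L = (4 + 10·x) + (1 + 4·x + 5·x^2)·Dx  (order 1).
h: a_k = 3, -12, 33, -72, 123, -132, -87, 1008, -3597, 9348, …
ICs: h(0) = 3.

f: a_k = 0, 3, 0, -1, 0, 3/5, 0, -3/7, 0, 1/3, …
L₀ from L_f via x↦r, Dx↦r'^{-1}Dx.
Derive L from L₀ (diff closure).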